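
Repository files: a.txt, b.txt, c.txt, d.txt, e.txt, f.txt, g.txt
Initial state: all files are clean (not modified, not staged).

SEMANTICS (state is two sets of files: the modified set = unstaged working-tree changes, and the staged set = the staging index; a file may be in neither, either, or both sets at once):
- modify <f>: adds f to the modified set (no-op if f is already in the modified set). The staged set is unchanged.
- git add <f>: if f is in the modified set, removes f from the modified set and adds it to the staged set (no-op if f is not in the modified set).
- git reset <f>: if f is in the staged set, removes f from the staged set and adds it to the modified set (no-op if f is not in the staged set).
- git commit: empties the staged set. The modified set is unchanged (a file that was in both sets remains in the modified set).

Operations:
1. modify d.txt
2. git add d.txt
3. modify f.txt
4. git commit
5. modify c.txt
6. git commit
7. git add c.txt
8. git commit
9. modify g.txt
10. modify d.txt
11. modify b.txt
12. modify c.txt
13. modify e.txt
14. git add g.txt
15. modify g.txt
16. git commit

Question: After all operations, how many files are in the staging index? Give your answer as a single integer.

After op 1 (modify d.txt): modified={d.txt} staged={none}
After op 2 (git add d.txt): modified={none} staged={d.txt}
After op 3 (modify f.txt): modified={f.txt} staged={d.txt}
After op 4 (git commit): modified={f.txt} staged={none}
After op 5 (modify c.txt): modified={c.txt, f.txt} staged={none}
After op 6 (git commit): modified={c.txt, f.txt} staged={none}
After op 7 (git add c.txt): modified={f.txt} staged={c.txt}
After op 8 (git commit): modified={f.txt} staged={none}
After op 9 (modify g.txt): modified={f.txt, g.txt} staged={none}
After op 10 (modify d.txt): modified={d.txt, f.txt, g.txt} staged={none}
After op 11 (modify b.txt): modified={b.txt, d.txt, f.txt, g.txt} staged={none}
After op 12 (modify c.txt): modified={b.txt, c.txt, d.txt, f.txt, g.txt} staged={none}
After op 13 (modify e.txt): modified={b.txt, c.txt, d.txt, e.txt, f.txt, g.txt} staged={none}
After op 14 (git add g.txt): modified={b.txt, c.txt, d.txt, e.txt, f.txt} staged={g.txt}
After op 15 (modify g.txt): modified={b.txt, c.txt, d.txt, e.txt, f.txt, g.txt} staged={g.txt}
After op 16 (git commit): modified={b.txt, c.txt, d.txt, e.txt, f.txt, g.txt} staged={none}
Final staged set: {none} -> count=0

Answer: 0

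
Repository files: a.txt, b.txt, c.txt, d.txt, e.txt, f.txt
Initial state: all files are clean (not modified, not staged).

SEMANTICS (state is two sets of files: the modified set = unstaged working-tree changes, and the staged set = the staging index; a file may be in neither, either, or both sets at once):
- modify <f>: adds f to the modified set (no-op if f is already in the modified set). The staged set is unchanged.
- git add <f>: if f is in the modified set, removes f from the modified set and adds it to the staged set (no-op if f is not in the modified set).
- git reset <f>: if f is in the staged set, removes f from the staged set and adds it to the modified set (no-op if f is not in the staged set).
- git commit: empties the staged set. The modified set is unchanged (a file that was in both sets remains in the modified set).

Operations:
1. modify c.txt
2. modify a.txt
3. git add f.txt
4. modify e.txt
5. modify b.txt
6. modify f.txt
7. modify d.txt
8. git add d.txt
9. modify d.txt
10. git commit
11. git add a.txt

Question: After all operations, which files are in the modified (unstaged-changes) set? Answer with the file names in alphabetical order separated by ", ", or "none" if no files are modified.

After op 1 (modify c.txt): modified={c.txt} staged={none}
After op 2 (modify a.txt): modified={a.txt, c.txt} staged={none}
After op 3 (git add f.txt): modified={a.txt, c.txt} staged={none}
After op 4 (modify e.txt): modified={a.txt, c.txt, e.txt} staged={none}
After op 5 (modify b.txt): modified={a.txt, b.txt, c.txt, e.txt} staged={none}
After op 6 (modify f.txt): modified={a.txt, b.txt, c.txt, e.txt, f.txt} staged={none}
After op 7 (modify d.txt): modified={a.txt, b.txt, c.txt, d.txt, e.txt, f.txt} staged={none}
After op 8 (git add d.txt): modified={a.txt, b.txt, c.txt, e.txt, f.txt} staged={d.txt}
After op 9 (modify d.txt): modified={a.txt, b.txt, c.txt, d.txt, e.txt, f.txt} staged={d.txt}
After op 10 (git commit): modified={a.txt, b.txt, c.txt, d.txt, e.txt, f.txt} staged={none}
After op 11 (git add a.txt): modified={b.txt, c.txt, d.txt, e.txt, f.txt} staged={a.txt}

Answer: b.txt, c.txt, d.txt, e.txt, f.txt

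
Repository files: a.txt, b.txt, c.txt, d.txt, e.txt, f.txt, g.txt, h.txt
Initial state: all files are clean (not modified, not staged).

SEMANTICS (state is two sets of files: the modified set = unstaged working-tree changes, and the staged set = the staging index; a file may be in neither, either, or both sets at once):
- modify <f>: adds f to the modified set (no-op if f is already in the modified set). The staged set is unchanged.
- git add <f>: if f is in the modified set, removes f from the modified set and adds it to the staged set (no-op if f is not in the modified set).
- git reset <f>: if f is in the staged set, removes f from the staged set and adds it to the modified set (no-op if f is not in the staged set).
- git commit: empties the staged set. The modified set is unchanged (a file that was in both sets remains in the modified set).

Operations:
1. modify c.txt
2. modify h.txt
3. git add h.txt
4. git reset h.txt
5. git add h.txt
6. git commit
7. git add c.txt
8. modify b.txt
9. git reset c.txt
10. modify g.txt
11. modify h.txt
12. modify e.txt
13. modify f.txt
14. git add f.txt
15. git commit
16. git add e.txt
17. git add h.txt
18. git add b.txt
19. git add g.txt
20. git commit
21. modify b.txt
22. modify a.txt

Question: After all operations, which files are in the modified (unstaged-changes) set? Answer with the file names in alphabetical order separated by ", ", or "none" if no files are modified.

After op 1 (modify c.txt): modified={c.txt} staged={none}
After op 2 (modify h.txt): modified={c.txt, h.txt} staged={none}
After op 3 (git add h.txt): modified={c.txt} staged={h.txt}
After op 4 (git reset h.txt): modified={c.txt, h.txt} staged={none}
After op 5 (git add h.txt): modified={c.txt} staged={h.txt}
After op 6 (git commit): modified={c.txt} staged={none}
After op 7 (git add c.txt): modified={none} staged={c.txt}
After op 8 (modify b.txt): modified={b.txt} staged={c.txt}
After op 9 (git reset c.txt): modified={b.txt, c.txt} staged={none}
After op 10 (modify g.txt): modified={b.txt, c.txt, g.txt} staged={none}
After op 11 (modify h.txt): modified={b.txt, c.txt, g.txt, h.txt} staged={none}
After op 12 (modify e.txt): modified={b.txt, c.txt, e.txt, g.txt, h.txt} staged={none}
After op 13 (modify f.txt): modified={b.txt, c.txt, e.txt, f.txt, g.txt, h.txt} staged={none}
After op 14 (git add f.txt): modified={b.txt, c.txt, e.txt, g.txt, h.txt} staged={f.txt}
After op 15 (git commit): modified={b.txt, c.txt, e.txt, g.txt, h.txt} staged={none}
After op 16 (git add e.txt): modified={b.txt, c.txt, g.txt, h.txt} staged={e.txt}
After op 17 (git add h.txt): modified={b.txt, c.txt, g.txt} staged={e.txt, h.txt}
After op 18 (git add b.txt): modified={c.txt, g.txt} staged={b.txt, e.txt, h.txt}
After op 19 (git add g.txt): modified={c.txt} staged={b.txt, e.txt, g.txt, h.txt}
After op 20 (git commit): modified={c.txt} staged={none}
After op 21 (modify b.txt): modified={b.txt, c.txt} staged={none}
After op 22 (modify a.txt): modified={a.txt, b.txt, c.txt} staged={none}

Answer: a.txt, b.txt, c.txt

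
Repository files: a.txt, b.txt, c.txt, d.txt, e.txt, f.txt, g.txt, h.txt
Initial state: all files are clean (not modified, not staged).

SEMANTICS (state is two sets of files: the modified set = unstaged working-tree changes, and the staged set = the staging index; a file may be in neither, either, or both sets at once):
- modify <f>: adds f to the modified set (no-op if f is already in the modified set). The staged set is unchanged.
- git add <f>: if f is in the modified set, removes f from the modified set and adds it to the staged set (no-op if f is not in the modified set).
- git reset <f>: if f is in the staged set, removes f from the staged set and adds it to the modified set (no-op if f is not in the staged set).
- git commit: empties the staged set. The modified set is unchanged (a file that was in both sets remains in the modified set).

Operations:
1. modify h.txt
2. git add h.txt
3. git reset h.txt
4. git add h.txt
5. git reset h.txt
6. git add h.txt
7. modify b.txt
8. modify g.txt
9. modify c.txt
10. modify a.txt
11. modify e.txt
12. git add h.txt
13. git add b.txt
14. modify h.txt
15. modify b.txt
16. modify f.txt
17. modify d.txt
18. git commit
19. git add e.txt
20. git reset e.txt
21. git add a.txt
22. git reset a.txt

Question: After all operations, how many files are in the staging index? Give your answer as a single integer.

Answer: 0

Derivation:
After op 1 (modify h.txt): modified={h.txt} staged={none}
After op 2 (git add h.txt): modified={none} staged={h.txt}
After op 3 (git reset h.txt): modified={h.txt} staged={none}
After op 4 (git add h.txt): modified={none} staged={h.txt}
After op 5 (git reset h.txt): modified={h.txt} staged={none}
After op 6 (git add h.txt): modified={none} staged={h.txt}
After op 7 (modify b.txt): modified={b.txt} staged={h.txt}
After op 8 (modify g.txt): modified={b.txt, g.txt} staged={h.txt}
After op 9 (modify c.txt): modified={b.txt, c.txt, g.txt} staged={h.txt}
After op 10 (modify a.txt): modified={a.txt, b.txt, c.txt, g.txt} staged={h.txt}
After op 11 (modify e.txt): modified={a.txt, b.txt, c.txt, e.txt, g.txt} staged={h.txt}
After op 12 (git add h.txt): modified={a.txt, b.txt, c.txt, e.txt, g.txt} staged={h.txt}
After op 13 (git add b.txt): modified={a.txt, c.txt, e.txt, g.txt} staged={b.txt, h.txt}
After op 14 (modify h.txt): modified={a.txt, c.txt, e.txt, g.txt, h.txt} staged={b.txt, h.txt}
After op 15 (modify b.txt): modified={a.txt, b.txt, c.txt, e.txt, g.txt, h.txt} staged={b.txt, h.txt}
After op 16 (modify f.txt): modified={a.txt, b.txt, c.txt, e.txt, f.txt, g.txt, h.txt} staged={b.txt, h.txt}
After op 17 (modify d.txt): modified={a.txt, b.txt, c.txt, d.txt, e.txt, f.txt, g.txt, h.txt} staged={b.txt, h.txt}
After op 18 (git commit): modified={a.txt, b.txt, c.txt, d.txt, e.txt, f.txt, g.txt, h.txt} staged={none}
After op 19 (git add e.txt): modified={a.txt, b.txt, c.txt, d.txt, f.txt, g.txt, h.txt} staged={e.txt}
After op 20 (git reset e.txt): modified={a.txt, b.txt, c.txt, d.txt, e.txt, f.txt, g.txt, h.txt} staged={none}
After op 21 (git add a.txt): modified={b.txt, c.txt, d.txt, e.txt, f.txt, g.txt, h.txt} staged={a.txt}
After op 22 (git reset a.txt): modified={a.txt, b.txt, c.txt, d.txt, e.txt, f.txt, g.txt, h.txt} staged={none}
Final staged set: {none} -> count=0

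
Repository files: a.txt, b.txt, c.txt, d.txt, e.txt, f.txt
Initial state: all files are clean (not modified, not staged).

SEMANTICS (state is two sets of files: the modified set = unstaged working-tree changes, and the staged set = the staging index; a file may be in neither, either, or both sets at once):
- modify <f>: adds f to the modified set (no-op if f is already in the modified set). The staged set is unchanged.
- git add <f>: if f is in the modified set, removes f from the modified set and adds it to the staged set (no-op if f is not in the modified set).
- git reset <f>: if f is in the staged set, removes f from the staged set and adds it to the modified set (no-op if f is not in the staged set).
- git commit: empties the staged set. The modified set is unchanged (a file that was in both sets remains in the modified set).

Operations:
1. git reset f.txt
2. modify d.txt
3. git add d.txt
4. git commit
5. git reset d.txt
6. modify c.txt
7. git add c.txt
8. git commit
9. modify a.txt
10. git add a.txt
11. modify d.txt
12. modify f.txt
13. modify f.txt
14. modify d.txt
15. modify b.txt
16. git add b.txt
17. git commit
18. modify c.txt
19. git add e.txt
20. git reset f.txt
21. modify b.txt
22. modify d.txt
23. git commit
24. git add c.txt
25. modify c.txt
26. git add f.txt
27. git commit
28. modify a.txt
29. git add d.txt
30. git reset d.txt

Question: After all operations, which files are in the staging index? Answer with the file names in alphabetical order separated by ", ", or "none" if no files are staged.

After op 1 (git reset f.txt): modified={none} staged={none}
After op 2 (modify d.txt): modified={d.txt} staged={none}
After op 3 (git add d.txt): modified={none} staged={d.txt}
After op 4 (git commit): modified={none} staged={none}
After op 5 (git reset d.txt): modified={none} staged={none}
After op 6 (modify c.txt): modified={c.txt} staged={none}
After op 7 (git add c.txt): modified={none} staged={c.txt}
After op 8 (git commit): modified={none} staged={none}
After op 9 (modify a.txt): modified={a.txt} staged={none}
After op 10 (git add a.txt): modified={none} staged={a.txt}
After op 11 (modify d.txt): modified={d.txt} staged={a.txt}
After op 12 (modify f.txt): modified={d.txt, f.txt} staged={a.txt}
After op 13 (modify f.txt): modified={d.txt, f.txt} staged={a.txt}
After op 14 (modify d.txt): modified={d.txt, f.txt} staged={a.txt}
After op 15 (modify b.txt): modified={b.txt, d.txt, f.txt} staged={a.txt}
After op 16 (git add b.txt): modified={d.txt, f.txt} staged={a.txt, b.txt}
After op 17 (git commit): modified={d.txt, f.txt} staged={none}
After op 18 (modify c.txt): modified={c.txt, d.txt, f.txt} staged={none}
After op 19 (git add e.txt): modified={c.txt, d.txt, f.txt} staged={none}
After op 20 (git reset f.txt): modified={c.txt, d.txt, f.txt} staged={none}
After op 21 (modify b.txt): modified={b.txt, c.txt, d.txt, f.txt} staged={none}
After op 22 (modify d.txt): modified={b.txt, c.txt, d.txt, f.txt} staged={none}
After op 23 (git commit): modified={b.txt, c.txt, d.txt, f.txt} staged={none}
After op 24 (git add c.txt): modified={b.txt, d.txt, f.txt} staged={c.txt}
After op 25 (modify c.txt): modified={b.txt, c.txt, d.txt, f.txt} staged={c.txt}
After op 26 (git add f.txt): modified={b.txt, c.txt, d.txt} staged={c.txt, f.txt}
After op 27 (git commit): modified={b.txt, c.txt, d.txt} staged={none}
After op 28 (modify a.txt): modified={a.txt, b.txt, c.txt, d.txt} staged={none}
After op 29 (git add d.txt): modified={a.txt, b.txt, c.txt} staged={d.txt}
After op 30 (git reset d.txt): modified={a.txt, b.txt, c.txt, d.txt} staged={none}

Answer: none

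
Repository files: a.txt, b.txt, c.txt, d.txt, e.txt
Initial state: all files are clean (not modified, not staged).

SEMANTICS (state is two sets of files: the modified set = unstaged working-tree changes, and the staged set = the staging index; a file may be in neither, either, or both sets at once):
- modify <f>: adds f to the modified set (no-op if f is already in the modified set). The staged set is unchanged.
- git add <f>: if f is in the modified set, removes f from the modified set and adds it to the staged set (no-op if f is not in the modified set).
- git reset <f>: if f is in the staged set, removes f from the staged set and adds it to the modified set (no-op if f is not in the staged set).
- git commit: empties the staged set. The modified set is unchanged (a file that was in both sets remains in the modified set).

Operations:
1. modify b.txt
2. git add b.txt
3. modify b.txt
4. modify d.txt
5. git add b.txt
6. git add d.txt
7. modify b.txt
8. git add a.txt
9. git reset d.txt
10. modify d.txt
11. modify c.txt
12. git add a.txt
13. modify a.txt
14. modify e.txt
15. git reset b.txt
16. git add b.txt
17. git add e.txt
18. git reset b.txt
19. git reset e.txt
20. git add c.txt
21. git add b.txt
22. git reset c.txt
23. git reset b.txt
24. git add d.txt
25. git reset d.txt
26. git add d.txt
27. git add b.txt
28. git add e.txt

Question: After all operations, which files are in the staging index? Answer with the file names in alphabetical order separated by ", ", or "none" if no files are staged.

Answer: b.txt, d.txt, e.txt

Derivation:
After op 1 (modify b.txt): modified={b.txt} staged={none}
After op 2 (git add b.txt): modified={none} staged={b.txt}
After op 3 (modify b.txt): modified={b.txt} staged={b.txt}
After op 4 (modify d.txt): modified={b.txt, d.txt} staged={b.txt}
After op 5 (git add b.txt): modified={d.txt} staged={b.txt}
After op 6 (git add d.txt): modified={none} staged={b.txt, d.txt}
After op 7 (modify b.txt): modified={b.txt} staged={b.txt, d.txt}
After op 8 (git add a.txt): modified={b.txt} staged={b.txt, d.txt}
After op 9 (git reset d.txt): modified={b.txt, d.txt} staged={b.txt}
After op 10 (modify d.txt): modified={b.txt, d.txt} staged={b.txt}
After op 11 (modify c.txt): modified={b.txt, c.txt, d.txt} staged={b.txt}
After op 12 (git add a.txt): modified={b.txt, c.txt, d.txt} staged={b.txt}
After op 13 (modify a.txt): modified={a.txt, b.txt, c.txt, d.txt} staged={b.txt}
After op 14 (modify e.txt): modified={a.txt, b.txt, c.txt, d.txt, e.txt} staged={b.txt}
After op 15 (git reset b.txt): modified={a.txt, b.txt, c.txt, d.txt, e.txt} staged={none}
After op 16 (git add b.txt): modified={a.txt, c.txt, d.txt, e.txt} staged={b.txt}
After op 17 (git add e.txt): modified={a.txt, c.txt, d.txt} staged={b.txt, e.txt}
After op 18 (git reset b.txt): modified={a.txt, b.txt, c.txt, d.txt} staged={e.txt}
After op 19 (git reset e.txt): modified={a.txt, b.txt, c.txt, d.txt, e.txt} staged={none}
After op 20 (git add c.txt): modified={a.txt, b.txt, d.txt, e.txt} staged={c.txt}
After op 21 (git add b.txt): modified={a.txt, d.txt, e.txt} staged={b.txt, c.txt}
After op 22 (git reset c.txt): modified={a.txt, c.txt, d.txt, e.txt} staged={b.txt}
After op 23 (git reset b.txt): modified={a.txt, b.txt, c.txt, d.txt, e.txt} staged={none}
After op 24 (git add d.txt): modified={a.txt, b.txt, c.txt, e.txt} staged={d.txt}
After op 25 (git reset d.txt): modified={a.txt, b.txt, c.txt, d.txt, e.txt} staged={none}
After op 26 (git add d.txt): modified={a.txt, b.txt, c.txt, e.txt} staged={d.txt}
After op 27 (git add b.txt): modified={a.txt, c.txt, e.txt} staged={b.txt, d.txt}
After op 28 (git add e.txt): modified={a.txt, c.txt} staged={b.txt, d.txt, e.txt}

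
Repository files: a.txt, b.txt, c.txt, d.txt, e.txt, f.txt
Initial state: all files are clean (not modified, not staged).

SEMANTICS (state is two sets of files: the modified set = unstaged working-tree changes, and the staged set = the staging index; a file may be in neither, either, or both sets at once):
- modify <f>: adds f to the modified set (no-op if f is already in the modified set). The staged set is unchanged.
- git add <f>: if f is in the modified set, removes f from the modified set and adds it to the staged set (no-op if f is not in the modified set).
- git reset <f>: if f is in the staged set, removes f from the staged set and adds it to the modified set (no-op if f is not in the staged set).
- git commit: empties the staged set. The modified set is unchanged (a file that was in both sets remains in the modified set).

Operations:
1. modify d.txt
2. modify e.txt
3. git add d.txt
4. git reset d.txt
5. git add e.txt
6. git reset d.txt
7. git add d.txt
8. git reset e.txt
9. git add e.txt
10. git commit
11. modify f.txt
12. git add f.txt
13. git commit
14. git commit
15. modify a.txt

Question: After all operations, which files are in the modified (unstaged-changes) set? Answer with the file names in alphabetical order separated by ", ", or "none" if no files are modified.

Answer: a.txt

Derivation:
After op 1 (modify d.txt): modified={d.txt} staged={none}
After op 2 (modify e.txt): modified={d.txt, e.txt} staged={none}
After op 3 (git add d.txt): modified={e.txt} staged={d.txt}
After op 4 (git reset d.txt): modified={d.txt, e.txt} staged={none}
After op 5 (git add e.txt): modified={d.txt} staged={e.txt}
After op 6 (git reset d.txt): modified={d.txt} staged={e.txt}
After op 7 (git add d.txt): modified={none} staged={d.txt, e.txt}
After op 8 (git reset e.txt): modified={e.txt} staged={d.txt}
After op 9 (git add e.txt): modified={none} staged={d.txt, e.txt}
After op 10 (git commit): modified={none} staged={none}
After op 11 (modify f.txt): modified={f.txt} staged={none}
After op 12 (git add f.txt): modified={none} staged={f.txt}
After op 13 (git commit): modified={none} staged={none}
After op 14 (git commit): modified={none} staged={none}
After op 15 (modify a.txt): modified={a.txt} staged={none}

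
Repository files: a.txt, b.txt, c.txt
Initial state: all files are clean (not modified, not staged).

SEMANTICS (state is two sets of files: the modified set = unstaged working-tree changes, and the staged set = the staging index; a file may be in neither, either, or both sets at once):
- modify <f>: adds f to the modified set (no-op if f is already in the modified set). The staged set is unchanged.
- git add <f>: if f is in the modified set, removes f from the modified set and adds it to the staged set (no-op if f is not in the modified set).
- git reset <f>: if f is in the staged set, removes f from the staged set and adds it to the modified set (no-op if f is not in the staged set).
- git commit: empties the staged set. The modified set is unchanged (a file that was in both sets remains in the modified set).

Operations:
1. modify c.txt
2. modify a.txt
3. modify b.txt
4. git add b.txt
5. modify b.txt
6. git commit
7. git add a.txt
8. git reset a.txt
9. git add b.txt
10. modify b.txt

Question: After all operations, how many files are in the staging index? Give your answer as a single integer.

After op 1 (modify c.txt): modified={c.txt} staged={none}
After op 2 (modify a.txt): modified={a.txt, c.txt} staged={none}
After op 3 (modify b.txt): modified={a.txt, b.txt, c.txt} staged={none}
After op 4 (git add b.txt): modified={a.txt, c.txt} staged={b.txt}
After op 5 (modify b.txt): modified={a.txt, b.txt, c.txt} staged={b.txt}
After op 6 (git commit): modified={a.txt, b.txt, c.txt} staged={none}
After op 7 (git add a.txt): modified={b.txt, c.txt} staged={a.txt}
After op 8 (git reset a.txt): modified={a.txt, b.txt, c.txt} staged={none}
After op 9 (git add b.txt): modified={a.txt, c.txt} staged={b.txt}
After op 10 (modify b.txt): modified={a.txt, b.txt, c.txt} staged={b.txt}
Final staged set: {b.txt} -> count=1

Answer: 1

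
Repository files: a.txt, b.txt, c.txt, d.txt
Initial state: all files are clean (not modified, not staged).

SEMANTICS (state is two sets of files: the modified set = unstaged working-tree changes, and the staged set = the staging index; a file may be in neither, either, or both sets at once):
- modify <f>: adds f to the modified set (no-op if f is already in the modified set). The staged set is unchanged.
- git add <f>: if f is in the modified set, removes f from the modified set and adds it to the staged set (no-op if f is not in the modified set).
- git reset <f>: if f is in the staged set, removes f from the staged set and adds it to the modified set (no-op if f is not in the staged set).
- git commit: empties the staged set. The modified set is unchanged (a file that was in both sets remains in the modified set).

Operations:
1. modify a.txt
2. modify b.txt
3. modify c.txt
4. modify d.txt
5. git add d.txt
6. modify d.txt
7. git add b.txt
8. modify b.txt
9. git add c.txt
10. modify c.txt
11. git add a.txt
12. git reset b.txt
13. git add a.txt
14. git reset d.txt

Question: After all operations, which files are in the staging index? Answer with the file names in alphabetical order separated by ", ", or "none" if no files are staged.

Answer: a.txt, c.txt

Derivation:
After op 1 (modify a.txt): modified={a.txt} staged={none}
After op 2 (modify b.txt): modified={a.txt, b.txt} staged={none}
After op 3 (modify c.txt): modified={a.txt, b.txt, c.txt} staged={none}
After op 4 (modify d.txt): modified={a.txt, b.txt, c.txt, d.txt} staged={none}
After op 5 (git add d.txt): modified={a.txt, b.txt, c.txt} staged={d.txt}
After op 6 (modify d.txt): modified={a.txt, b.txt, c.txt, d.txt} staged={d.txt}
After op 7 (git add b.txt): modified={a.txt, c.txt, d.txt} staged={b.txt, d.txt}
After op 8 (modify b.txt): modified={a.txt, b.txt, c.txt, d.txt} staged={b.txt, d.txt}
After op 9 (git add c.txt): modified={a.txt, b.txt, d.txt} staged={b.txt, c.txt, d.txt}
After op 10 (modify c.txt): modified={a.txt, b.txt, c.txt, d.txt} staged={b.txt, c.txt, d.txt}
After op 11 (git add a.txt): modified={b.txt, c.txt, d.txt} staged={a.txt, b.txt, c.txt, d.txt}
After op 12 (git reset b.txt): modified={b.txt, c.txt, d.txt} staged={a.txt, c.txt, d.txt}
After op 13 (git add a.txt): modified={b.txt, c.txt, d.txt} staged={a.txt, c.txt, d.txt}
After op 14 (git reset d.txt): modified={b.txt, c.txt, d.txt} staged={a.txt, c.txt}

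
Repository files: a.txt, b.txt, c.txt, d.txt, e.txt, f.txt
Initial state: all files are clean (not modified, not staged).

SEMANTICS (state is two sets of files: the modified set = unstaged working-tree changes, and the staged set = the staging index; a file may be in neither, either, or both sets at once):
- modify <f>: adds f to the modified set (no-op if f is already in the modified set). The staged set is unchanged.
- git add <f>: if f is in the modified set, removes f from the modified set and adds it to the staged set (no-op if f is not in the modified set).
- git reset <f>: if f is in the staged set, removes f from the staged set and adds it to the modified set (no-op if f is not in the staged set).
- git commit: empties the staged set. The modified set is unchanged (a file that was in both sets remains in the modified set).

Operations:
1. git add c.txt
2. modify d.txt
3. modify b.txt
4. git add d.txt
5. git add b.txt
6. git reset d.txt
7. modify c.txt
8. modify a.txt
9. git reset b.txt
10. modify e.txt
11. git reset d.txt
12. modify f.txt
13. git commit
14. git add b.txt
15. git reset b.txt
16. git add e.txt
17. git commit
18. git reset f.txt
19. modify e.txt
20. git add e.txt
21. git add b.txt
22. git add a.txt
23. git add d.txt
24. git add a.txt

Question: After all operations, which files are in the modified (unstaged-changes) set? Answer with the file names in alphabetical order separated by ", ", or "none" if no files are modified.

After op 1 (git add c.txt): modified={none} staged={none}
After op 2 (modify d.txt): modified={d.txt} staged={none}
After op 3 (modify b.txt): modified={b.txt, d.txt} staged={none}
After op 4 (git add d.txt): modified={b.txt} staged={d.txt}
After op 5 (git add b.txt): modified={none} staged={b.txt, d.txt}
After op 6 (git reset d.txt): modified={d.txt} staged={b.txt}
After op 7 (modify c.txt): modified={c.txt, d.txt} staged={b.txt}
After op 8 (modify a.txt): modified={a.txt, c.txt, d.txt} staged={b.txt}
After op 9 (git reset b.txt): modified={a.txt, b.txt, c.txt, d.txt} staged={none}
After op 10 (modify e.txt): modified={a.txt, b.txt, c.txt, d.txt, e.txt} staged={none}
After op 11 (git reset d.txt): modified={a.txt, b.txt, c.txt, d.txt, e.txt} staged={none}
After op 12 (modify f.txt): modified={a.txt, b.txt, c.txt, d.txt, e.txt, f.txt} staged={none}
After op 13 (git commit): modified={a.txt, b.txt, c.txt, d.txt, e.txt, f.txt} staged={none}
After op 14 (git add b.txt): modified={a.txt, c.txt, d.txt, e.txt, f.txt} staged={b.txt}
After op 15 (git reset b.txt): modified={a.txt, b.txt, c.txt, d.txt, e.txt, f.txt} staged={none}
After op 16 (git add e.txt): modified={a.txt, b.txt, c.txt, d.txt, f.txt} staged={e.txt}
After op 17 (git commit): modified={a.txt, b.txt, c.txt, d.txt, f.txt} staged={none}
After op 18 (git reset f.txt): modified={a.txt, b.txt, c.txt, d.txt, f.txt} staged={none}
After op 19 (modify e.txt): modified={a.txt, b.txt, c.txt, d.txt, e.txt, f.txt} staged={none}
After op 20 (git add e.txt): modified={a.txt, b.txt, c.txt, d.txt, f.txt} staged={e.txt}
After op 21 (git add b.txt): modified={a.txt, c.txt, d.txt, f.txt} staged={b.txt, e.txt}
After op 22 (git add a.txt): modified={c.txt, d.txt, f.txt} staged={a.txt, b.txt, e.txt}
After op 23 (git add d.txt): modified={c.txt, f.txt} staged={a.txt, b.txt, d.txt, e.txt}
After op 24 (git add a.txt): modified={c.txt, f.txt} staged={a.txt, b.txt, d.txt, e.txt}

Answer: c.txt, f.txt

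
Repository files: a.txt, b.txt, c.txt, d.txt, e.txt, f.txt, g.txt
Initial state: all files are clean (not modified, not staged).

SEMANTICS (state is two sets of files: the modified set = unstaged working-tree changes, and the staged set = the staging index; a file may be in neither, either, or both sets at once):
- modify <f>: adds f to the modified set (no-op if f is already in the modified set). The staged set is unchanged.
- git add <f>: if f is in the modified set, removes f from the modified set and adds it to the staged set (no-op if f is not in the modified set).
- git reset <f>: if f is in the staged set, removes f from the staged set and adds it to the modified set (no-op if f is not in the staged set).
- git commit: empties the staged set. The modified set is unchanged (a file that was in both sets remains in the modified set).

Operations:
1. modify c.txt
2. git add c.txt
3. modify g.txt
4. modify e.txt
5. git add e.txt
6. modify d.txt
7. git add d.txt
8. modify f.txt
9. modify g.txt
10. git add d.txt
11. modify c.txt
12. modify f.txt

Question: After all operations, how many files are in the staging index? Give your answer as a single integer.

Answer: 3

Derivation:
After op 1 (modify c.txt): modified={c.txt} staged={none}
After op 2 (git add c.txt): modified={none} staged={c.txt}
After op 3 (modify g.txt): modified={g.txt} staged={c.txt}
After op 4 (modify e.txt): modified={e.txt, g.txt} staged={c.txt}
After op 5 (git add e.txt): modified={g.txt} staged={c.txt, e.txt}
After op 6 (modify d.txt): modified={d.txt, g.txt} staged={c.txt, e.txt}
After op 7 (git add d.txt): modified={g.txt} staged={c.txt, d.txt, e.txt}
After op 8 (modify f.txt): modified={f.txt, g.txt} staged={c.txt, d.txt, e.txt}
After op 9 (modify g.txt): modified={f.txt, g.txt} staged={c.txt, d.txt, e.txt}
After op 10 (git add d.txt): modified={f.txt, g.txt} staged={c.txt, d.txt, e.txt}
After op 11 (modify c.txt): modified={c.txt, f.txt, g.txt} staged={c.txt, d.txt, e.txt}
After op 12 (modify f.txt): modified={c.txt, f.txt, g.txt} staged={c.txt, d.txt, e.txt}
Final staged set: {c.txt, d.txt, e.txt} -> count=3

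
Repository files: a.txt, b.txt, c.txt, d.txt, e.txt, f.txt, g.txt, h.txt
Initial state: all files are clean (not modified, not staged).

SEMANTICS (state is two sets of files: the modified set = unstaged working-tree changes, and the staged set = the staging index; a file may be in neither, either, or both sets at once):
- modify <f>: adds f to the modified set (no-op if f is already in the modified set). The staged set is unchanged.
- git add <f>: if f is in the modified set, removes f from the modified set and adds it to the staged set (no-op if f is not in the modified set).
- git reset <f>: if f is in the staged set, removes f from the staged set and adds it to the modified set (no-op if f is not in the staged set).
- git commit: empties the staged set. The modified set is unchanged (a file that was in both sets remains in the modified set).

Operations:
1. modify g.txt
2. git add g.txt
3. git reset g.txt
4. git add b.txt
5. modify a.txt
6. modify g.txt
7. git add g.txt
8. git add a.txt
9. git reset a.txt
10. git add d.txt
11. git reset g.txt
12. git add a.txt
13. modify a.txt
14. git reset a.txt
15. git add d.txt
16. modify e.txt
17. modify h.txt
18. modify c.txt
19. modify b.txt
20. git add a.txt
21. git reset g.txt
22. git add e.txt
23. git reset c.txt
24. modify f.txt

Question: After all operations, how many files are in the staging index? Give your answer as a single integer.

After op 1 (modify g.txt): modified={g.txt} staged={none}
After op 2 (git add g.txt): modified={none} staged={g.txt}
After op 3 (git reset g.txt): modified={g.txt} staged={none}
After op 4 (git add b.txt): modified={g.txt} staged={none}
After op 5 (modify a.txt): modified={a.txt, g.txt} staged={none}
After op 6 (modify g.txt): modified={a.txt, g.txt} staged={none}
After op 7 (git add g.txt): modified={a.txt} staged={g.txt}
After op 8 (git add a.txt): modified={none} staged={a.txt, g.txt}
After op 9 (git reset a.txt): modified={a.txt} staged={g.txt}
After op 10 (git add d.txt): modified={a.txt} staged={g.txt}
After op 11 (git reset g.txt): modified={a.txt, g.txt} staged={none}
After op 12 (git add a.txt): modified={g.txt} staged={a.txt}
After op 13 (modify a.txt): modified={a.txt, g.txt} staged={a.txt}
After op 14 (git reset a.txt): modified={a.txt, g.txt} staged={none}
After op 15 (git add d.txt): modified={a.txt, g.txt} staged={none}
After op 16 (modify e.txt): modified={a.txt, e.txt, g.txt} staged={none}
After op 17 (modify h.txt): modified={a.txt, e.txt, g.txt, h.txt} staged={none}
After op 18 (modify c.txt): modified={a.txt, c.txt, e.txt, g.txt, h.txt} staged={none}
After op 19 (modify b.txt): modified={a.txt, b.txt, c.txt, e.txt, g.txt, h.txt} staged={none}
After op 20 (git add a.txt): modified={b.txt, c.txt, e.txt, g.txt, h.txt} staged={a.txt}
After op 21 (git reset g.txt): modified={b.txt, c.txt, e.txt, g.txt, h.txt} staged={a.txt}
After op 22 (git add e.txt): modified={b.txt, c.txt, g.txt, h.txt} staged={a.txt, e.txt}
After op 23 (git reset c.txt): modified={b.txt, c.txt, g.txt, h.txt} staged={a.txt, e.txt}
After op 24 (modify f.txt): modified={b.txt, c.txt, f.txt, g.txt, h.txt} staged={a.txt, e.txt}
Final staged set: {a.txt, e.txt} -> count=2

Answer: 2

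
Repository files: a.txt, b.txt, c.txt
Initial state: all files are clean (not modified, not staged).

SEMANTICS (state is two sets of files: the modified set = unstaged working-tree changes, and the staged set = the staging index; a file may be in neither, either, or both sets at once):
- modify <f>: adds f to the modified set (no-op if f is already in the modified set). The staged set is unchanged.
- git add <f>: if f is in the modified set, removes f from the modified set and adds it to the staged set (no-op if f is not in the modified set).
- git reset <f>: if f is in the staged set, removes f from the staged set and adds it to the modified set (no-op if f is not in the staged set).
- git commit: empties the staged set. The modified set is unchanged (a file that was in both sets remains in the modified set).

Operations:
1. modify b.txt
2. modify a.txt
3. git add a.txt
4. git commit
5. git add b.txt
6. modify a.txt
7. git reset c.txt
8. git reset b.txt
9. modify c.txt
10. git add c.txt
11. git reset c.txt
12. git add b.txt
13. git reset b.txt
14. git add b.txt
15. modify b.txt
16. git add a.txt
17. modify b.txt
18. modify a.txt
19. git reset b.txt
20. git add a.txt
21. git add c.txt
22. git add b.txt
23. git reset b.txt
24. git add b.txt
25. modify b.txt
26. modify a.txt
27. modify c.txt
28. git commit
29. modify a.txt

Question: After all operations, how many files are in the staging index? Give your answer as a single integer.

After op 1 (modify b.txt): modified={b.txt} staged={none}
After op 2 (modify a.txt): modified={a.txt, b.txt} staged={none}
After op 3 (git add a.txt): modified={b.txt} staged={a.txt}
After op 4 (git commit): modified={b.txt} staged={none}
After op 5 (git add b.txt): modified={none} staged={b.txt}
After op 6 (modify a.txt): modified={a.txt} staged={b.txt}
After op 7 (git reset c.txt): modified={a.txt} staged={b.txt}
After op 8 (git reset b.txt): modified={a.txt, b.txt} staged={none}
After op 9 (modify c.txt): modified={a.txt, b.txt, c.txt} staged={none}
After op 10 (git add c.txt): modified={a.txt, b.txt} staged={c.txt}
After op 11 (git reset c.txt): modified={a.txt, b.txt, c.txt} staged={none}
After op 12 (git add b.txt): modified={a.txt, c.txt} staged={b.txt}
After op 13 (git reset b.txt): modified={a.txt, b.txt, c.txt} staged={none}
After op 14 (git add b.txt): modified={a.txt, c.txt} staged={b.txt}
After op 15 (modify b.txt): modified={a.txt, b.txt, c.txt} staged={b.txt}
After op 16 (git add a.txt): modified={b.txt, c.txt} staged={a.txt, b.txt}
After op 17 (modify b.txt): modified={b.txt, c.txt} staged={a.txt, b.txt}
After op 18 (modify a.txt): modified={a.txt, b.txt, c.txt} staged={a.txt, b.txt}
After op 19 (git reset b.txt): modified={a.txt, b.txt, c.txt} staged={a.txt}
After op 20 (git add a.txt): modified={b.txt, c.txt} staged={a.txt}
After op 21 (git add c.txt): modified={b.txt} staged={a.txt, c.txt}
After op 22 (git add b.txt): modified={none} staged={a.txt, b.txt, c.txt}
After op 23 (git reset b.txt): modified={b.txt} staged={a.txt, c.txt}
After op 24 (git add b.txt): modified={none} staged={a.txt, b.txt, c.txt}
After op 25 (modify b.txt): modified={b.txt} staged={a.txt, b.txt, c.txt}
After op 26 (modify a.txt): modified={a.txt, b.txt} staged={a.txt, b.txt, c.txt}
After op 27 (modify c.txt): modified={a.txt, b.txt, c.txt} staged={a.txt, b.txt, c.txt}
After op 28 (git commit): modified={a.txt, b.txt, c.txt} staged={none}
After op 29 (modify a.txt): modified={a.txt, b.txt, c.txt} staged={none}
Final staged set: {none} -> count=0

Answer: 0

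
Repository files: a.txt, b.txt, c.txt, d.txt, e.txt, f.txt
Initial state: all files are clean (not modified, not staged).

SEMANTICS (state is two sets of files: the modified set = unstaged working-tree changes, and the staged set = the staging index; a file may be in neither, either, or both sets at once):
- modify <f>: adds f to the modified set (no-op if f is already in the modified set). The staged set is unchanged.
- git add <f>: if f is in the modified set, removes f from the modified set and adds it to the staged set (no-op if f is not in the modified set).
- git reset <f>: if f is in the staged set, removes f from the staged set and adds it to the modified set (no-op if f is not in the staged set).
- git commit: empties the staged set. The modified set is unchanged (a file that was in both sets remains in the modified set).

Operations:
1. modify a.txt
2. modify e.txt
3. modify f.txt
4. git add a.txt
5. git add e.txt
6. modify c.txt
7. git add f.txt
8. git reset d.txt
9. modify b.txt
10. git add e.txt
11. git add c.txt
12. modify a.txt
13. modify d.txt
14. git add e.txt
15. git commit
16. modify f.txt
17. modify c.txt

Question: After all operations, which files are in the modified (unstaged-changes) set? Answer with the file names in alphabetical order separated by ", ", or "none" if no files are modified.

After op 1 (modify a.txt): modified={a.txt} staged={none}
After op 2 (modify e.txt): modified={a.txt, e.txt} staged={none}
After op 3 (modify f.txt): modified={a.txt, e.txt, f.txt} staged={none}
After op 4 (git add a.txt): modified={e.txt, f.txt} staged={a.txt}
After op 5 (git add e.txt): modified={f.txt} staged={a.txt, e.txt}
After op 6 (modify c.txt): modified={c.txt, f.txt} staged={a.txt, e.txt}
After op 7 (git add f.txt): modified={c.txt} staged={a.txt, e.txt, f.txt}
After op 8 (git reset d.txt): modified={c.txt} staged={a.txt, e.txt, f.txt}
After op 9 (modify b.txt): modified={b.txt, c.txt} staged={a.txt, e.txt, f.txt}
After op 10 (git add e.txt): modified={b.txt, c.txt} staged={a.txt, e.txt, f.txt}
After op 11 (git add c.txt): modified={b.txt} staged={a.txt, c.txt, e.txt, f.txt}
After op 12 (modify a.txt): modified={a.txt, b.txt} staged={a.txt, c.txt, e.txt, f.txt}
After op 13 (modify d.txt): modified={a.txt, b.txt, d.txt} staged={a.txt, c.txt, e.txt, f.txt}
After op 14 (git add e.txt): modified={a.txt, b.txt, d.txt} staged={a.txt, c.txt, e.txt, f.txt}
After op 15 (git commit): modified={a.txt, b.txt, d.txt} staged={none}
After op 16 (modify f.txt): modified={a.txt, b.txt, d.txt, f.txt} staged={none}
After op 17 (modify c.txt): modified={a.txt, b.txt, c.txt, d.txt, f.txt} staged={none}

Answer: a.txt, b.txt, c.txt, d.txt, f.txt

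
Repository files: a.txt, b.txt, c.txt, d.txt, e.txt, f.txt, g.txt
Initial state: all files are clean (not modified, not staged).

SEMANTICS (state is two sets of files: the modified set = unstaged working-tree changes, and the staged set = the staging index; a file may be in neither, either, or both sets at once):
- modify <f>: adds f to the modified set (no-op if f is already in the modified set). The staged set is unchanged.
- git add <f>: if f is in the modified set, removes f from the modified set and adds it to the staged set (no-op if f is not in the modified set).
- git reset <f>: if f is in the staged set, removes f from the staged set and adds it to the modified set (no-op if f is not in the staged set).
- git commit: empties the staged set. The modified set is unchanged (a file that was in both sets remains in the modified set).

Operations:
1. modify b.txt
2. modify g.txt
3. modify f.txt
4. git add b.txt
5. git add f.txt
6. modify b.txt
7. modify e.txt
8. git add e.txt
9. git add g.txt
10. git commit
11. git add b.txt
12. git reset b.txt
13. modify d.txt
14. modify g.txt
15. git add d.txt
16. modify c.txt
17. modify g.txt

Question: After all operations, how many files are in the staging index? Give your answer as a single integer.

After op 1 (modify b.txt): modified={b.txt} staged={none}
After op 2 (modify g.txt): modified={b.txt, g.txt} staged={none}
After op 3 (modify f.txt): modified={b.txt, f.txt, g.txt} staged={none}
After op 4 (git add b.txt): modified={f.txt, g.txt} staged={b.txt}
After op 5 (git add f.txt): modified={g.txt} staged={b.txt, f.txt}
After op 6 (modify b.txt): modified={b.txt, g.txt} staged={b.txt, f.txt}
After op 7 (modify e.txt): modified={b.txt, e.txt, g.txt} staged={b.txt, f.txt}
After op 8 (git add e.txt): modified={b.txt, g.txt} staged={b.txt, e.txt, f.txt}
After op 9 (git add g.txt): modified={b.txt} staged={b.txt, e.txt, f.txt, g.txt}
After op 10 (git commit): modified={b.txt} staged={none}
After op 11 (git add b.txt): modified={none} staged={b.txt}
After op 12 (git reset b.txt): modified={b.txt} staged={none}
After op 13 (modify d.txt): modified={b.txt, d.txt} staged={none}
After op 14 (modify g.txt): modified={b.txt, d.txt, g.txt} staged={none}
After op 15 (git add d.txt): modified={b.txt, g.txt} staged={d.txt}
After op 16 (modify c.txt): modified={b.txt, c.txt, g.txt} staged={d.txt}
After op 17 (modify g.txt): modified={b.txt, c.txt, g.txt} staged={d.txt}
Final staged set: {d.txt} -> count=1

Answer: 1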